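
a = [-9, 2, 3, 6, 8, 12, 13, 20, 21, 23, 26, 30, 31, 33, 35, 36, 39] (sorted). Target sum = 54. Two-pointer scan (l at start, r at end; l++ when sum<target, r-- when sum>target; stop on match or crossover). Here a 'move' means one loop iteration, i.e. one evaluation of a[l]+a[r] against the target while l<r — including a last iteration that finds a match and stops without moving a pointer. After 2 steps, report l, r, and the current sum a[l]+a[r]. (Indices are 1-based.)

l=3, r=17, sum=42

l=1 r=17: -9+39=30 <54, l++
l=2 r=17: 2+39=41 <54, l++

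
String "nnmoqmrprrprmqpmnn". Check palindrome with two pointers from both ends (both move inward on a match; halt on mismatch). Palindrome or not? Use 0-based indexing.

not a palindrome (mismatch at 3,14)

[0,17] 'n'=='n' → l++,r--
[1,16] 'n'=='n' → l++,r--
[2,15] 'm'=='m' → l++,r--
[3,14] 'o'!='p' → stop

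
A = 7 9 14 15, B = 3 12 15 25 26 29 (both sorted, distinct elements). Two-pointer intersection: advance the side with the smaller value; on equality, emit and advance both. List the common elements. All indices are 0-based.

i=0 j=0: 7>3, j++
i=0 j=1: 7<12, i++
i=1 j=1: 9<12, i++
i=2 j=1: 14>12, j++
i=2 j=2: 14<15, i++
i=3 j=2: 15==15 emit, i++,j++

intersection = [15]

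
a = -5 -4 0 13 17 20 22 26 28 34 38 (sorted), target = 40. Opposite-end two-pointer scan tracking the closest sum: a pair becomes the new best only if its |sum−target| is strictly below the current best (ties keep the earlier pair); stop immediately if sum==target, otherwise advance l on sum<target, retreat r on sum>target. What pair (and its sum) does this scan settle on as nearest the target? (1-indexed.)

pair (13, 28) with sum 41 (|Δ|=1)

l=1 r=11: -5+38=33 d=7 *, l++
l=2 r=11: -4+38=34 d=6 *, l++
l=3 r=11: 0+38=38 d=2 *, l++
l=4 r=11: 13+38=51 d=11, r--
l=4 r=10: 13+34=47 d=7, r--
l=4 r=9: 13+28=41 d=1 *, r--
l=4 r=8: 13+26=39 d=1, l++
l=5 r=8: 17+26=43 d=3, r--
l=5 r=7: 17+22=39 d=1, l++
l=6 r=7: 20+22=42 d=2, r--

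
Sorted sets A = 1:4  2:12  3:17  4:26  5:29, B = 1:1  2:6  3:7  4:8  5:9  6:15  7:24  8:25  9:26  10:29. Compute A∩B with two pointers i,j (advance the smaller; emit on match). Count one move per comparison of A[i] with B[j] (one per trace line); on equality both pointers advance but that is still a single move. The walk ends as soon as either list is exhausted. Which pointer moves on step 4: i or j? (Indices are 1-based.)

i=1 j=1: 4>1, j++
i=1 j=2: 4<6, i++
i=2 j=2: 12>6, j++
i=2 j=3: 12>7, j++

j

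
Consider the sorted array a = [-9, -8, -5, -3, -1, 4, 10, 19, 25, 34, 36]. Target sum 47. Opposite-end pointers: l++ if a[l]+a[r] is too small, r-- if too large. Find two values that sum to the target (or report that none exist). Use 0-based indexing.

no pair

[0,10] -9+36=27 <47 → l++
[1,10] -8+36=28 <47 → l++
[2,10] -5+36=31 <47 → l++
[3,10] -3+36=33 <47 → l++
[4,10] -1+36=35 <47 → l++
[5,10] 4+36=40 <47 → l++
[6,10] 10+36=46 <47 → l++
[7,10] 19+36=55 >47 → r--
[7,9] 19+34=53 >47 → r--
[7,8] 19+25=44 <47 → l++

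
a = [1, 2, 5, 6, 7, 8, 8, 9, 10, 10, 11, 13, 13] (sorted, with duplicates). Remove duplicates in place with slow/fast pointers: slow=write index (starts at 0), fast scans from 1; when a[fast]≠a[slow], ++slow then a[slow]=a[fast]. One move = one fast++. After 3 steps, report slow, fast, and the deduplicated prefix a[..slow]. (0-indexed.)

slow=3, fast=4, prefix=[1, 2, 5, 6]

slow=0 fast=1: a[fast]=2≠a[slow]=1 write a[1]=2, slow++,fast++
slow=1 fast=2: a[fast]=5≠a[slow]=2 write a[2]=5, slow++,fast++
slow=2 fast=3: a[fast]=6≠a[slow]=5 write a[3]=6, slow++,fast++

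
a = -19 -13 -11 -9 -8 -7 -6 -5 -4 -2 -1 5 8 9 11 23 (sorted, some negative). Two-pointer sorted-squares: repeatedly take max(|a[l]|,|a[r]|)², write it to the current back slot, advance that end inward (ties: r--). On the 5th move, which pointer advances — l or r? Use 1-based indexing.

l

l=1 r=16: |-19|<=|23| out[16]=529, r--
l=1 r=15: |-19|>|11| out[15]=361, l++
l=2 r=15: |-13|>|11| out[14]=169, l++
l=3 r=15: |-11|<=|11| out[13]=121, r--
l=3 r=14: |-11|>|9| out[12]=121, l++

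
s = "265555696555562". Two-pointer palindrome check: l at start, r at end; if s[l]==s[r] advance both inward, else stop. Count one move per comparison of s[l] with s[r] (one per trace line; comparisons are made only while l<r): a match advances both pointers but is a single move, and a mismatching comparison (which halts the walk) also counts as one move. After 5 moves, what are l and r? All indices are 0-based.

[0,14] '2'=='2' → l++,r--
[1,13] '6'=='6' → l++,r--
[2,12] '5'=='5' → l++,r--
[3,11] '5'=='5' → l++,r--
[4,10] '5'=='5' → l++,r--

l=5, r=9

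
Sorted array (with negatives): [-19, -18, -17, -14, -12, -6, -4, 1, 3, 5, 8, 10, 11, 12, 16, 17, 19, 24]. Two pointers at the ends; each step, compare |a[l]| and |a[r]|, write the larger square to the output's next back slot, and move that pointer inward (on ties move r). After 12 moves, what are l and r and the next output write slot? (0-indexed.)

[0,17] |-19|<=|24| out[17]=576 → r--
[0,16] |-19|<=|19| out[16]=361 → r--
[0,15] |-19|>|17| out[15]=361 → l++
[1,15] |-18|>|17| out[14]=324 → l++
[2,15] |-17|<=|17| out[13]=289 → r--
[2,14] |-17|>|16| out[12]=289 → l++
[3,14] |-14|<=|16| out[11]=256 → r--
[3,13] |-14|>|12| out[10]=196 → l++
[4,13] |-12|<=|12| out[9]=144 → r--
[4,12] |-12|>|11| out[8]=144 → l++
[5,12] |-6|<=|11| out[7]=121 → r--
[5,11] |-6|<=|10| out[6]=100 → r--

l=5, r=10, next write slot=5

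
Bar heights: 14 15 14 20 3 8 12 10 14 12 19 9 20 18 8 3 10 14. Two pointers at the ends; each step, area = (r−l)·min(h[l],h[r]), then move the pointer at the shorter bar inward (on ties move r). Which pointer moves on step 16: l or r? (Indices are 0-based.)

l=0 r=17: min(14,14)*17=238 best=238 *, r--
l=0 r=16: min(14,10)*16=160 best=238, r--
l=0 r=15: min(14,3)*15=45 best=238, r--
l=0 r=14: min(14,8)*14=112 best=238, r--
l=0 r=13: min(14,18)*13=182 best=238, l++
l=1 r=13: min(15,18)*12=180 best=238, l++
l=2 r=13: min(14,18)*11=154 best=238, l++
l=3 r=13: min(20,18)*10=180 best=238, r--
l=3 r=12: min(20,20)*9=180 best=238, r--
l=3 r=11: min(20,9)*8=72 best=238, r--
l=3 r=10: min(20,19)*7=133 best=238, r--
l=3 r=9: min(20,12)*6=72 best=238, r--
l=3 r=8: min(20,14)*5=70 best=238, r--
l=3 r=7: min(20,10)*4=40 best=238, r--
l=3 r=6: min(20,12)*3=36 best=238, r--
l=3 r=5: min(20,8)*2=16 best=238, r--

r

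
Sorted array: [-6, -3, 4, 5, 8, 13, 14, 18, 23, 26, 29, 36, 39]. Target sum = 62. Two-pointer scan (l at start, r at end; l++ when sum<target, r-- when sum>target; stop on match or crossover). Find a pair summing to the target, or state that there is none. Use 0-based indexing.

l=0 r=12: -6+39=33 <62, l++
l=1 r=12: -3+39=36 <62, l++
l=2 r=12: 4+39=43 <62, l++
l=3 r=12: 5+39=44 <62, l++
l=4 r=12: 8+39=47 <62, l++
l=5 r=12: 13+39=52 <62, l++
l=6 r=12: 14+39=53 <62, l++
l=7 r=12: 18+39=57 <62, l++
l=8 r=12: 23+39=62, found

(23, 39)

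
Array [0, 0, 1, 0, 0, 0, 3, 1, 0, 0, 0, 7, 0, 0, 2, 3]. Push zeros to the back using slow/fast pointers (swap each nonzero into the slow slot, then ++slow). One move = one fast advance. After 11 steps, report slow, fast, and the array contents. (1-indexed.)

slow=4, fast=12, a=[1, 3, 1, 0, 0, 0, 0, 0, 0, 0, 0, 7, 0, 0, 2, 3]

slow=1 fast=1: a[fast]=0, fast++
slow=1 fast=2: a[fast]=0, fast++
slow=1 fast=3: a[fast]=1≠0 swap→a[1]=1, slow++,fast++
slow=2 fast=4: a[fast]=0, fast++
slow=2 fast=5: a[fast]=0, fast++
slow=2 fast=6: a[fast]=0, fast++
slow=2 fast=7: a[fast]=3≠0 swap→a[2]=3, slow++,fast++
slow=3 fast=8: a[fast]=1≠0 swap→a[3]=1, slow++,fast++
slow=4 fast=9: a[fast]=0, fast++
slow=4 fast=10: a[fast]=0, fast++
slow=4 fast=11: a[fast]=0, fast++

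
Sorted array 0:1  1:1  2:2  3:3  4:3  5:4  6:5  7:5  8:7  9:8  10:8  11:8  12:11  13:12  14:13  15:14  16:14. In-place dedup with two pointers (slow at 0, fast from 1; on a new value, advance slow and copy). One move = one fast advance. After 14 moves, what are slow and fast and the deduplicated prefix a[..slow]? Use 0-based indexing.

slow=9, fast=15, prefix=[1, 2, 3, 4, 5, 7, 8, 11, 12, 13]

(s=0,f=1) a[fast]=1=a[slow] dup → fast++
(s=0,f=2) a[fast]=2≠a[slow]=1 write a[1]=2 → slow++,fast++
(s=1,f=3) a[fast]=3≠a[slow]=2 write a[2]=3 → slow++,fast++
(s=2,f=4) a[fast]=3=a[slow] dup → fast++
(s=2,f=5) a[fast]=4≠a[slow]=3 write a[3]=4 → slow++,fast++
(s=3,f=6) a[fast]=5≠a[slow]=4 write a[4]=5 → slow++,fast++
(s=4,f=7) a[fast]=5=a[slow] dup → fast++
(s=4,f=8) a[fast]=7≠a[slow]=5 write a[5]=7 → slow++,fast++
(s=5,f=9) a[fast]=8≠a[slow]=7 write a[6]=8 → slow++,fast++
(s=6,f=10) a[fast]=8=a[slow] dup → fast++
(s=6,f=11) a[fast]=8=a[slow] dup → fast++
(s=6,f=12) a[fast]=11≠a[slow]=8 write a[7]=11 → slow++,fast++
(s=7,f=13) a[fast]=12≠a[slow]=11 write a[8]=12 → slow++,fast++
(s=8,f=14) a[fast]=13≠a[slow]=12 write a[9]=13 → slow++,fast++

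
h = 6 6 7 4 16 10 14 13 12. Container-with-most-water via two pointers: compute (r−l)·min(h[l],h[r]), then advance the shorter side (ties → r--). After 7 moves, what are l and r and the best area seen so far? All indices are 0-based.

l=0 r=8: min(6,12)*8=48 best=48 *, l++
l=1 r=8: min(6,12)*7=42 best=48, l++
l=2 r=8: min(7,12)*6=42 best=48, l++
l=3 r=8: min(4,12)*5=20 best=48, l++
l=4 r=8: min(16,12)*4=48 best=48, r--
l=4 r=7: min(16,13)*3=39 best=48, r--
l=4 r=6: min(16,14)*2=28 best=48, r--

l=4, r=5, best area=48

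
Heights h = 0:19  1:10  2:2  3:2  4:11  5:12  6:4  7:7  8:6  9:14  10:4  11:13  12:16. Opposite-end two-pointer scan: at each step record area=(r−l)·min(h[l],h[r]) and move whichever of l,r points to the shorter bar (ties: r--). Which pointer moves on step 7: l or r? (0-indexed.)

r

l=0 r=12: min(19,16)*12=192 best=192 *, r--
l=0 r=11: min(19,13)*11=143 best=192, r--
l=0 r=10: min(19,4)*10=40 best=192, r--
l=0 r=9: min(19,14)*9=126 best=192, r--
l=0 r=8: min(19,6)*8=48 best=192, r--
l=0 r=7: min(19,7)*7=49 best=192, r--
l=0 r=6: min(19,4)*6=24 best=192, r--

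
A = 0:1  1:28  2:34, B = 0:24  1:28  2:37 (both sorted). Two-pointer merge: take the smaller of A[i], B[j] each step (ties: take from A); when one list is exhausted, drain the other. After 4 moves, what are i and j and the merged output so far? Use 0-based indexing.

i=2, j=2, merged so far=[1, 24, 28, 28]

[i=0,j=0] A[i]=1<=B[j]=24 take 1 → i++
[i=1,j=0] A[i]=28>B[j]=24 take 24 → j++
[i=1,j=1] A[i]=28<=B[j]=28 take 28 → i++
[i=2,j=1] A[i]=34>B[j]=28 take 28 → j++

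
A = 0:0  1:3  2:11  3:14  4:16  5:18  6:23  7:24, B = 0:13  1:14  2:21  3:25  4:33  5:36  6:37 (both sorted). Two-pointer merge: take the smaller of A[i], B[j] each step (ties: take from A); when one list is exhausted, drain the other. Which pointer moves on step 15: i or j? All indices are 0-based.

j

[i=0,j=0] A[i]=0<=B[j]=13 take 0 → i++
[i=1,j=0] A[i]=3<=B[j]=13 take 3 → i++
[i=2,j=0] A[i]=11<=B[j]=13 take 11 → i++
[i=3,j=0] A[i]=14>B[j]=13 take 13 → j++
[i=3,j=1] A[i]=14<=B[j]=14 take 14 → i++
[i=4,j=1] A[i]=16>B[j]=14 take 14 → j++
[i=4,j=2] A[i]=16<=B[j]=21 take 16 → i++
[i=5,j=2] A[i]=18<=B[j]=21 take 18 → i++
[i=6,j=2] A[i]=23>B[j]=21 take 21 → j++
[i=6,j=3] A[i]=23<=B[j]=25 take 23 → i++
[i=7,j=3] A[i]=24<=B[j]=25 take 24 → i++
[i=8,j=3] A done, take B[j]=25 → j++
[i=8,j=4] A done, take B[j]=33 → j++
[i=8,j=5] A done, take B[j]=36 → j++
[i=8,j=6] A done, take B[j]=37 → j++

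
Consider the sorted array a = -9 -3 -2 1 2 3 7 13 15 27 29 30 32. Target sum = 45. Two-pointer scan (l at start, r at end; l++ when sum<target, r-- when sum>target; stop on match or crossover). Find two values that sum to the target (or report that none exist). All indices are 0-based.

(13, 32)

l=0 r=12: -9+32=23 <45, l++
l=1 r=12: -3+32=29 <45, l++
l=2 r=12: -2+32=30 <45, l++
l=3 r=12: 1+32=33 <45, l++
l=4 r=12: 2+32=34 <45, l++
l=5 r=12: 3+32=35 <45, l++
l=6 r=12: 7+32=39 <45, l++
l=7 r=12: 13+32=45, found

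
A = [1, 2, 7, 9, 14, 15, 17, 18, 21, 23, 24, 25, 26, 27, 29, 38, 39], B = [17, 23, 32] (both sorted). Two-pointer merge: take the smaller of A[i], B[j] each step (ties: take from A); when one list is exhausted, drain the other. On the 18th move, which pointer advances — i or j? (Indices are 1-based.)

j

i=1 j=1: A[i]=1<=B[j]=17 take 1, i++
i=2 j=1: A[i]=2<=B[j]=17 take 2, i++
i=3 j=1: A[i]=7<=B[j]=17 take 7, i++
i=4 j=1: A[i]=9<=B[j]=17 take 9, i++
i=5 j=1: A[i]=14<=B[j]=17 take 14, i++
i=6 j=1: A[i]=15<=B[j]=17 take 15, i++
i=7 j=1: A[i]=17<=B[j]=17 take 17, i++
i=8 j=1: A[i]=18>B[j]=17 take 17, j++
i=8 j=2: A[i]=18<=B[j]=23 take 18, i++
i=9 j=2: A[i]=21<=B[j]=23 take 21, i++
i=10 j=2: A[i]=23<=B[j]=23 take 23, i++
i=11 j=2: A[i]=24>B[j]=23 take 23, j++
i=11 j=3: A[i]=24<=B[j]=32 take 24, i++
i=12 j=3: A[i]=25<=B[j]=32 take 25, i++
i=13 j=3: A[i]=26<=B[j]=32 take 26, i++
i=14 j=3: A[i]=27<=B[j]=32 take 27, i++
i=15 j=3: A[i]=29<=B[j]=32 take 29, i++
i=16 j=3: A[i]=38>B[j]=32 take 32, j++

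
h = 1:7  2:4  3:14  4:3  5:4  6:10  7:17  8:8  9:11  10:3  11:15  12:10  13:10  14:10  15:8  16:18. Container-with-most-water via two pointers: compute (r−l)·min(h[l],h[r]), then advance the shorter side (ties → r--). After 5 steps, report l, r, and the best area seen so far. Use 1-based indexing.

l=1 r=16: min(7,18)*15=105 best=105 *, l++
l=2 r=16: min(4,18)*14=56 best=105, l++
l=3 r=16: min(14,18)*13=182 best=182 *, l++
l=4 r=16: min(3,18)*12=36 best=182, l++
l=5 r=16: min(4,18)*11=44 best=182, l++

l=6, r=16, best area=182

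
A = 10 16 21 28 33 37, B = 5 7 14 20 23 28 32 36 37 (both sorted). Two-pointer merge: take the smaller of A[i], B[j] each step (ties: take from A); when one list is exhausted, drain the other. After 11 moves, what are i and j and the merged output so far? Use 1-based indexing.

i=5, j=8, merged so far=[5, 7, 10, 14, 16, 20, 21, 23, 28, 28, 32]

i=1 j=1: A[i]=10>B[j]=5 take 5, j++
i=1 j=2: A[i]=10>B[j]=7 take 7, j++
i=1 j=3: A[i]=10<=B[j]=14 take 10, i++
i=2 j=3: A[i]=16>B[j]=14 take 14, j++
i=2 j=4: A[i]=16<=B[j]=20 take 16, i++
i=3 j=4: A[i]=21>B[j]=20 take 20, j++
i=3 j=5: A[i]=21<=B[j]=23 take 21, i++
i=4 j=5: A[i]=28>B[j]=23 take 23, j++
i=4 j=6: A[i]=28<=B[j]=28 take 28, i++
i=5 j=6: A[i]=33>B[j]=28 take 28, j++
i=5 j=7: A[i]=33>B[j]=32 take 32, j++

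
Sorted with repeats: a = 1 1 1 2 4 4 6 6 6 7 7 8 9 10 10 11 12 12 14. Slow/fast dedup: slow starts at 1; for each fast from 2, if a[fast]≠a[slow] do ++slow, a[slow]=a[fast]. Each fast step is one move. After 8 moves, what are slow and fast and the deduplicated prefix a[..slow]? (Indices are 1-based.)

slow=4, fast=10, prefix=[1, 2, 4, 6]

(s=1,f=2) a[fast]=1=a[slow] dup → fast++
(s=1,f=3) a[fast]=1=a[slow] dup → fast++
(s=1,f=4) a[fast]=2≠a[slow]=1 write a[2]=2 → slow++,fast++
(s=2,f=5) a[fast]=4≠a[slow]=2 write a[3]=4 → slow++,fast++
(s=3,f=6) a[fast]=4=a[slow] dup → fast++
(s=3,f=7) a[fast]=6≠a[slow]=4 write a[4]=6 → slow++,fast++
(s=4,f=8) a[fast]=6=a[slow] dup → fast++
(s=4,f=9) a[fast]=6=a[slow] dup → fast++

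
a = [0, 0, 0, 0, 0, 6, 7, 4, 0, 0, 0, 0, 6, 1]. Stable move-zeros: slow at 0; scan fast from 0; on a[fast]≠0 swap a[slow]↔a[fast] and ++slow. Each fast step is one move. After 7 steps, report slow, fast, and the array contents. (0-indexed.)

slow=2, fast=7, a=[6, 7, 0, 0, 0, 0, 0, 4, 0, 0, 0, 0, 6, 1]

slow=0 fast=0: a[fast]=0, fast++
slow=0 fast=1: a[fast]=0, fast++
slow=0 fast=2: a[fast]=0, fast++
slow=0 fast=3: a[fast]=0, fast++
slow=0 fast=4: a[fast]=0, fast++
slow=0 fast=5: a[fast]=6≠0 swap→a[0]=6, slow++,fast++
slow=1 fast=6: a[fast]=7≠0 swap→a[1]=7, slow++,fast++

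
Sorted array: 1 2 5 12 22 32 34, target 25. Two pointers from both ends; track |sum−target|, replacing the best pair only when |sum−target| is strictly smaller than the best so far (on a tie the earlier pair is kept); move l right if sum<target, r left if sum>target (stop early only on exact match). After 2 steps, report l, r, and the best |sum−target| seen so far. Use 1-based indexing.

l=1, r=5, best |Δ|=8

[1,7] 1+34=35 d=10 * → r--
[1,6] 1+32=33 d=8 * → r--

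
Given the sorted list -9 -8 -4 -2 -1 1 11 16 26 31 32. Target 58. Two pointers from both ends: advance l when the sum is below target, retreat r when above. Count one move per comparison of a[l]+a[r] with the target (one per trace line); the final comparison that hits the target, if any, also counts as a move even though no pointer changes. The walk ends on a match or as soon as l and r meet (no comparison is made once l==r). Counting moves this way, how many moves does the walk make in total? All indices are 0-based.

9 moves

[0,10] -9+32=23 <58 → l++
[1,10] -8+32=24 <58 → l++
[2,10] -4+32=28 <58 → l++
[3,10] -2+32=30 <58 → l++
[4,10] -1+32=31 <58 → l++
[5,10] 1+32=33 <58 → l++
[6,10] 11+32=43 <58 → l++
[7,10] 16+32=48 <58 → l++
[8,10] 26+32=58 → found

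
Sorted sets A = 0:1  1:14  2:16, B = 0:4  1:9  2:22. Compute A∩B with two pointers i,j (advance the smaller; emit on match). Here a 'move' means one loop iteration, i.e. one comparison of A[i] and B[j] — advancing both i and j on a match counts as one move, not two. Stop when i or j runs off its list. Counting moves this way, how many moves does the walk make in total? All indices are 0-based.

i=0 j=0: 1<4, i++
i=1 j=0: 14>4, j++
i=1 j=1: 14>9, j++
i=1 j=2: 14<22, i++
i=2 j=2: 16<22, i++

5 moves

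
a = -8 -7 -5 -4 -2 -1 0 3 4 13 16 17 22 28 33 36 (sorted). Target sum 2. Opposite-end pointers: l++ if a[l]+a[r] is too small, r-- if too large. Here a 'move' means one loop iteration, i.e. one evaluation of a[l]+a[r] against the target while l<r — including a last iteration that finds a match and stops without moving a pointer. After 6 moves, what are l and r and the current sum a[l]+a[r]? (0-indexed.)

[0,15] -8+36=28 >2 → r--
[0,14] -8+33=25 >2 → r--
[0,13] -8+28=20 >2 → r--
[0,12] -8+22=14 >2 → r--
[0,11] -8+17=9 >2 → r--
[0,10] -8+16=8 >2 → r--

l=0, r=9, sum=5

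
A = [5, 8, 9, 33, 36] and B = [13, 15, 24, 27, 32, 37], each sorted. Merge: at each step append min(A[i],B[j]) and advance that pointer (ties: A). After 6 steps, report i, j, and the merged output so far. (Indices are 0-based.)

i=3, j=3, merged so far=[5, 8, 9, 13, 15, 24]

i=0 j=0: A[i]=5<=B[j]=13 take 5, i++
i=1 j=0: A[i]=8<=B[j]=13 take 8, i++
i=2 j=0: A[i]=9<=B[j]=13 take 9, i++
i=3 j=0: A[i]=33>B[j]=13 take 13, j++
i=3 j=1: A[i]=33>B[j]=15 take 15, j++
i=3 j=2: A[i]=33>B[j]=24 take 24, j++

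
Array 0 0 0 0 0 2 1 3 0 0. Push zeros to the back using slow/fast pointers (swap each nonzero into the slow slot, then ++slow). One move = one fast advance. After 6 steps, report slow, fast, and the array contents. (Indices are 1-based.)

(s=1,f=1) a[fast]=0 → fast++
(s=1,f=2) a[fast]=0 → fast++
(s=1,f=3) a[fast]=0 → fast++
(s=1,f=4) a[fast]=0 → fast++
(s=1,f=5) a[fast]=0 → fast++
(s=1,f=6) a[fast]=2≠0 swap→a[1]=2 → slow++,fast++

slow=2, fast=7, a=[2, 0, 0, 0, 0, 0, 1, 3, 0, 0]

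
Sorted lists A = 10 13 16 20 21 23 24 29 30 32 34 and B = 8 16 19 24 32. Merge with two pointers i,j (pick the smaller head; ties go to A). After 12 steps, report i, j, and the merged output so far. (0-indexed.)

i=8, j=4, merged so far=[8, 10, 13, 16, 16, 19, 20, 21, 23, 24, 24, 29]

i=0 j=0: A[i]=10>B[j]=8 take 8, j++
i=0 j=1: A[i]=10<=B[j]=16 take 10, i++
i=1 j=1: A[i]=13<=B[j]=16 take 13, i++
i=2 j=1: A[i]=16<=B[j]=16 take 16, i++
i=3 j=1: A[i]=20>B[j]=16 take 16, j++
i=3 j=2: A[i]=20>B[j]=19 take 19, j++
i=3 j=3: A[i]=20<=B[j]=24 take 20, i++
i=4 j=3: A[i]=21<=B[j]=24 take 21, i++
i=5 j=3: A[i]=23<=B[j]=24 take 23, i++
i=6 j=3: A[i]=24<=B[j]=24 take 24, i++
i=7 j=3: A[i]=29>B[j]=24 take 24, j++
i=7 j=4: A[i]=29<=B[j]=32 take 29, i++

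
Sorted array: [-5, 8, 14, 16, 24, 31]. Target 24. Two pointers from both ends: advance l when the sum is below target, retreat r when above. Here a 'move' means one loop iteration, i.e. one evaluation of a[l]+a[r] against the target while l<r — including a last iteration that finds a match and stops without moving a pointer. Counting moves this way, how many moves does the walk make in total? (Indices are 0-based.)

l=0 r=5: -5+31=26 >24, r--
l=0 r=4: -5+24=19 <24, l++
l=1 r=4: 8+24=32 >24, r--
l=1 r=3: 8+16=24, found

4 moves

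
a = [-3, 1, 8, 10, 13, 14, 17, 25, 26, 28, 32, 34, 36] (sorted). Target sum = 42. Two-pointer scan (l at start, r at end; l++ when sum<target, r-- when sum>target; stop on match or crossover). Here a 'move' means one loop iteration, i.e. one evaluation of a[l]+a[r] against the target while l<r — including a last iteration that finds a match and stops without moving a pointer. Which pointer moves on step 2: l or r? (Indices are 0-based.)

[0,12] -3+36=33 <42 → l++
[1,12] 1+36=37 <42 → l++

l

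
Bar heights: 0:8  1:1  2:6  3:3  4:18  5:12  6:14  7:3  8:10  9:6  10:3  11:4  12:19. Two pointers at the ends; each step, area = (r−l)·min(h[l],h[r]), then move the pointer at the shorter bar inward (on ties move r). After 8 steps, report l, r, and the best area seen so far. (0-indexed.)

l=0 r=12: min(8,19)*12=96 best=96 *, l++
l=1 r=12: min(1,19)*11=11 best=96, l++
l=2 r=12: min(6,19)*10=60 best=96, l++
l=3 r=12: min(3,19)*9=27 best=96, l++
l=4 r=12: min(18,19)*8=144 best=144 *, l++
l=5 r=12: min(12,19)*7=84 best=144, l++
l=6 r=12: min(14,19)*6=84 best=144, l++
l=7 r=12: min(3,19)*5=15 best=144, l++

l=8, r=12, best area=144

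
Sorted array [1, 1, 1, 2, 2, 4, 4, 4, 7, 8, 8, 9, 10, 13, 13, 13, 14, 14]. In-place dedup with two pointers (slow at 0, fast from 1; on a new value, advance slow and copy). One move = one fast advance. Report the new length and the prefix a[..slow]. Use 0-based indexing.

slow=0 fast=1: a[fast]=1=a[slow] dup, fast++
slow=0 fast=2: a[fast]=1=a[slow] dup, fast++
slow=0 fast=3: a[fast]=2≠a[slow]=1 write a[1]=2, slow++,fast++
slow=1 fast=4: a[fast]=2=a[slow] dup, fast++
slow=1 fast=5: a[fast]=4≠a[slow]=2 write a[2]=4, slow++,fast++
slow=2 fast=6: a[fast]=4=a[slow] dup, fast++
slow=2 fast=7: a[fast]=4=a[slow] dup, fast++
slow=2 fast=8: a[fast]=7≠a[slow]=4 write a[3]=7, slow++,fast++
slow=3 fast=9: a[fast]=8≠a[slow]=7 write a[4]=8, slow++,fast++
slow=4 fast=10: a[fast]=8=a[slow] dup, fast++
slow=4 fast=11: a[fast]=9≠a[slow]=8 write a[5]=9, slow++,fast++
slow=5 fast=12: a[fast]=10≠a[slow]=9 write a[6]=10, slow++,fast++
slow=6 fast=13: a[fast]=13≠a[slow]=10 write a[7]=13, slow++,fast++
slow=7 fast=14: a[fast]=13=a[slow] dup, fast++
slow=7 fast=15: a[fast]=13=a[slow] dup, fast++
slow=7 fast=16: a[fast]=14≠a[slow]=13 write a[8]=14, slow++,fast++
slow=8 fast=17: a[fast]=14=a[slow] dup, fast++

length 9; prefix = [1, 2, 4, 7, 8, 9, 10, 13, 14]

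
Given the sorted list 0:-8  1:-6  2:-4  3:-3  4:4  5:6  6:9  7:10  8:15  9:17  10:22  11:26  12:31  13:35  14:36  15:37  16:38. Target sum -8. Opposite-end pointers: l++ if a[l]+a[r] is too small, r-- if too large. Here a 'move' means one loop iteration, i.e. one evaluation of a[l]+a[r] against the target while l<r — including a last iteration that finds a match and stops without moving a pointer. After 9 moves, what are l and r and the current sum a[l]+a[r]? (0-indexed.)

[0,16] -8+38=30 >-8 → r--
[0,15] -8+37=29 >-8 → r--
[0,14] -8+36=28 >-8 → r--
[0,13] -8+35=27 >-8 → r--
[0,12] -8+31=23 >-8 → r--
[0,11] -8+26=18 >-8 → r--
[0,10] -8+22=14 >-8 → r--
[0,9] -8+17=9 >-8 → r--
[0,8] -8+15=7 >-8 → r--

l=0, r=7, sum=2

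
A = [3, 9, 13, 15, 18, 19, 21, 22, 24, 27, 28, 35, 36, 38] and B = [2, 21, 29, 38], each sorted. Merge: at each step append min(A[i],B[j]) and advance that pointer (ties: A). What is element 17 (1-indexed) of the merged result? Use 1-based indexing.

merged[17] = 38

[i=1,j=1] A[i]=3>B[j]=2 take 2 → j++
[i=1,j=2] A[i]=3<=B[j]=21 take 3 → i++
[i=2,j=2] A[i]=9<=B[j]=21 take 9 → i++
[i=3,j=2] A[i]=13<=B[j]=21 take 13 → i++
[i=4,j=2] A[i]=15<=B[j]=21 take 15 → i++
[i=5,j=2] A[i]=18<=B[j]=21 take 18 → i++
[i=6,j=2] A[i]=19<=B[j]=21 take 19 → i++
[i=7,j=2] A[i]=21<=B[j]=21 take 21 → i++
[i=8,j=2] A[i]=22>B[j]=21 take 21 → j++
[i=8,j=3] A[i]=22<=B[j]=29 take 22 → i++
[i=9,j=3] A[i]=24<=B[j]=29 take 24 → i++
[i=10,j=3] A[i]=27<=B[j]=29 take 27 → i++
[i=11,j=3] A[i]=28<=B[j]=29 take 28 → i++
[i=12,j=3] A[i]=35>B[j]=29 take 29 → j++
[i=12,j=4] A[i]=35<=B[j]=38 take 35 → i++
[i=13,j=4] A[i]=36<=B[j]=38 take 36 → i++
[i=14,j=4] A[i]=38<=B[j]=38 take 38 → i++
[i=15,j=4] A done, take B[j]=38 → j++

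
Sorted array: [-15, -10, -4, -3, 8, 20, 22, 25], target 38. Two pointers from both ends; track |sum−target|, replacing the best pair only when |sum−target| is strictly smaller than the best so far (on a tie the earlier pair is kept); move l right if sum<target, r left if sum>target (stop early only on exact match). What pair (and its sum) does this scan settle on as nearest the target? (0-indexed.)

l=0 r=7: -15+25=10 d=28 *, l++
l=1 r=7: -10+25=15 d=23 *, l++
l=2 r=7: -4+25=21 d=17 *, l++
l=3 r=7: -3+25=22 d=16 *, l++
l=4 r=7: 8+25=33 d=5 *, l++
l=5 r=7: 20+25=45 d=7, r--
l=5 r=6: 20+22=42 d=4 *, r--

pair (20, 22) with sum 42 (|Δ|=4)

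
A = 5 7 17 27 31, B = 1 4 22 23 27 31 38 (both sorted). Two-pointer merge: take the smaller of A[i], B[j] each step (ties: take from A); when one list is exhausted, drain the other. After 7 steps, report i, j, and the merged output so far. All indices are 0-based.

i=0 j=0: A[i]=5>B[j]=1 take 1, j++
i=0 j=1: A[i]=5>B[j]=4 take 4, j++
i=0 j=2: A[i]=5<=B[j]=22 take 5, i++
i=1 j=2: A[i]=7<=B[j]=22 take 7, i++
i=2 j=2: A[i]=17<=B[j]=22 take 17, i++
i=3 j=2: A[i]=27>B[j]=22 take 22, j++
i=3 j=3: A[i]=27>B[j]=23 take 23, j++

i=3, j=4, merged so far=[1, 4, 5, 7, 17, 22, 23]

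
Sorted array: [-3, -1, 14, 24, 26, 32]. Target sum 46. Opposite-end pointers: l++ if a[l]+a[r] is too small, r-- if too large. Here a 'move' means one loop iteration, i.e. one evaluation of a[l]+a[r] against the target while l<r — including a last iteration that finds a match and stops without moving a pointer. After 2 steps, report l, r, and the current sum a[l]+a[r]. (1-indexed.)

l=3, r=6, sum=46

l=1 r=6: -3+32=29 <46, l++
l=2 r=6: -1+32=31 <46, l++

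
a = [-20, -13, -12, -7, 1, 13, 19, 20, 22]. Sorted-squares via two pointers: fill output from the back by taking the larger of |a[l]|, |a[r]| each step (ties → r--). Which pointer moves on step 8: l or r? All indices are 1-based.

l

l=1 r=9: |-20|<=|22| out[9]=484, r--
l=1 r=8: |-20|<=|20| out[8]=400, r--
l=1 r=7: |-20|>|19| out[7]=400, l++
l=2 r=7: |-13|<=|19| out[6]=361, r--
l=2 r=6: |-13|<=|13| out[5]=169, r--
l=2 r=5: |-13|>|1| out[4]=169, l++
l=3 r=5: |-12|>|1| out[3]=144, l++
l=4 r=5: |-7|>|1| out[2]=49, l++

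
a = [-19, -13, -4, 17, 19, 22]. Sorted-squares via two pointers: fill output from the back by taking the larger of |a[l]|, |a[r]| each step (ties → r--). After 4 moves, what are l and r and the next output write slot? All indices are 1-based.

[1,6] |-19|<=|22| out[6]=484 → r--
[1,5] |-19|<=|19| out[5]=361 → r--
[1,4] |-19|>|17| out[4]=361 → l++
[2,4] |-13|<=|17| out[3]=289 → r--

l=2, r=3, next write slot=2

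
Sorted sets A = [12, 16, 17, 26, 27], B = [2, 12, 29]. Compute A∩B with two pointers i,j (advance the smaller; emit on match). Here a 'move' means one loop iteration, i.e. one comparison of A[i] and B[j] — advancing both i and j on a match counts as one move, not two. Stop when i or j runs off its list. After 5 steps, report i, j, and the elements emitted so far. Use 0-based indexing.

i=4, j=2, emitted=[12]

i=0 j=0: 12>2, j++
i=0 j=1: 12==12 emit, i++,j++
i=1 j=2: 16<29, i++
i=2 j=2: 17<29, i++
i=3 j=2: 26<29, i++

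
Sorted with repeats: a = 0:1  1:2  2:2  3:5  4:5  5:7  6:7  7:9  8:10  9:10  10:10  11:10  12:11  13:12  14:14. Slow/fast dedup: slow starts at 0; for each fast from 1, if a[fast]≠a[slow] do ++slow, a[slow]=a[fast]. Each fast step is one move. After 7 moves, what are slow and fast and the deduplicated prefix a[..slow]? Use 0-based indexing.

slow=4, fast=8, prefix=[1, 2, 5, 7, 9]

slow=0 fast=1: a[fast]=2≠a[slow]=1 write a[1]=2, slow++,fast++
slow=1 fast=2: a[fast]=2=a[slow] dup, fast++
slow=1 fast=3: a[fast]=5≠a[slow]=2 write a[2]=5, slow++,fast++
slow=2 fast=4: a[fast]=5=a[slow] dup, fast++
slow=2 fast=5: a[fast]=7≠a[slow]=5 write a[3]=7, slow++,fast++
slow=3 fast=6: a[fast]=7=a[slow] dup, fast++
slow=3 fast=7: a[fast]=9≠a[slow]=7 write a[4]=9, slow++,fast++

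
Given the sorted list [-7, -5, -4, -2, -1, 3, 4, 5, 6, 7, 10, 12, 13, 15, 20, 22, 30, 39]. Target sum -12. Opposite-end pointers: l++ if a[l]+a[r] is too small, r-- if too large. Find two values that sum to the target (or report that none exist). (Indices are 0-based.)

(-7, -5)

[0,17] -7+39=32 >-12 → r--
[0,16] -7+30=23 >-12 → r--
[0,15] -7+22=15 >-12 → r--
[0,14] -7+20=13 >-12 → r--
[0,13] -7+15=8 >-12 → r--
[0,12] -7+13=6 >-12 → r--
[0,11] -7+12=5 >-12 → r--
[0,10] -7+10=3 >-12 → r--
[0,9] -7+7=0 >-12 → r--
[0,8] -7+6=-1 >-12 → r--
[0,7] -7+5=-2 >-12 → r--
[0,6] -7+4=-3 >-12 → r--
[0,5] -7+3=-4 >-12 → r--
[0,4] -7+-1=-8 >-12 → r--
[0,3] -7+-2=-9 >-12 → r--
[0,2] -7+-4=-11 >-12 → r--
[0,1] -7+-5=-12 → found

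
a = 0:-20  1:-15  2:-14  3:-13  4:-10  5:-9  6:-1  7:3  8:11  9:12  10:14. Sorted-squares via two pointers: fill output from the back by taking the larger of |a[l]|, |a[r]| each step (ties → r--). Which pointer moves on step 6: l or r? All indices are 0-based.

r

l=0 r=10: |-20|>|14| out[10]=400, l++
l=1 r=10: |-15|>|14| out[9]=225, l++
l=2 r=10: |-14|<=|14| out[8]=196, r--
l=2 r=9: |-14|>|12| out[7]=196, l++
l=3 r=9: |-13|>|12| out[6]=169, l++
l=4 r=9: |-10|<=|12| out[5]=144, r--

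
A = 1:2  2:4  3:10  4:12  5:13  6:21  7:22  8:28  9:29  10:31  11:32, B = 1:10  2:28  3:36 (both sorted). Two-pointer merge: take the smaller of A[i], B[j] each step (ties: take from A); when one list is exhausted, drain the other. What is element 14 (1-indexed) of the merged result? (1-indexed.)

i=1 j=1: A[i]=2<=B[j]=10 take 2, i++
i=2 j=1: A[i]=4<=B[j]=10 take 4, i++
i=3 j=1: A[i]=10<=B[j]=10 take 10, i++
i=4 j=1: A[i]=12>B[j]=10 take 10, j++
i=4 j=2: A[i]=12<=B[j]=28 take 12, i++
i=5 j=2: A[i]=13<=B[j]=28 take 13, i++
i=6 j=2: A[i]=21<=B[j]=28 take 21, i++
i=7 j=2: A[i]=22<=B[j]=28 take 22, i++
i=8 j=2: A[i]=28<=B[j]=28 take 28, i++
i=9 j=2: A[i]=29>B[j]=28 take 28, j++
i=9 j=3: A[i]=29<=B[j]=36 take 29, i++
i=10 j=3: A[i]=31<=B[j]=36 take 31, i++
i=11 j=3: A[i]=32<=B[j]=36 take 32, i++
i=12 j=3: A done, take B[j]=36, j++

merged[14] = 36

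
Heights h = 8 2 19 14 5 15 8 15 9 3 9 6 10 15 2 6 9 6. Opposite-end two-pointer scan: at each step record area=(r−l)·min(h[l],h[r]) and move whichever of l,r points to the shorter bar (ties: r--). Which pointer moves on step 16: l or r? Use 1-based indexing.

[1,18] min(8,6)*17=102 best=102 * → r--
[1,17] min(8,9)*16=128 best=128 * → l++
[2,17] min(2,9)*15=30 best=128 → l++
[3,17] min(19,9)*14=126 best=128 → r--
[3,16] min(19,6)*13=78 best=128 → r--
[3,15] min(19,2)*12=24 best=128 → r--
[3,14] min(19,15)*11=165 best=165 * → r--
[3,13] min(19,10)*10=100 best=165 → r--
[3,12] min(19,6)*9=54 best=165 → r--
[3,11] min(19,9)*8=72 best=165 → r--
[3,10] min(19,3)*7=21 best=165 → r--
[3,9] min(19,9)*6=54 best=165 → r--
[3,8] min(19,15)*5=75 best=165 → r--
[3,7] min(19,8)*4=32 best=165 → r--
[3,6] min(19,15)*3=45 best=165 → r--
[3,5] min(19,5)*2=10 best=165 → r--

r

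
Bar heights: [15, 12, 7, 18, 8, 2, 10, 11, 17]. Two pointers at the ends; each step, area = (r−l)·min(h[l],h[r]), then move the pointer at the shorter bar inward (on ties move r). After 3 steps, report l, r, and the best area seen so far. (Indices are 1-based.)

l=4, r=9, best area=120

l=1 r=9: min(15,17)*8=120 best=120 *, l++
l=2 r=9: min(12,17)*7=84 best=120, l++
l=3 r=9: min(7,17)*6=42 best=120, l++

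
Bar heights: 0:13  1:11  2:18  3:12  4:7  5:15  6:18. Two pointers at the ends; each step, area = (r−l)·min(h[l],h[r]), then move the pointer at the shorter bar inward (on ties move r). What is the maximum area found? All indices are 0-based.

l=0 r=6: min(13,18)*6=78 best=78 *, l++
l=1 r=6: min(11,18)*5=55 best=78, l++
l=2 r=6: min(18,18)*4=72 best=78, r--
l=2 r=5: min(18,15)*3=45 best=78, r--
l=2 r=4: min(18,7)*2=14 best=78, r--
l=2 r=3: min(18,12)*1=12 best=78, r--

max area = 78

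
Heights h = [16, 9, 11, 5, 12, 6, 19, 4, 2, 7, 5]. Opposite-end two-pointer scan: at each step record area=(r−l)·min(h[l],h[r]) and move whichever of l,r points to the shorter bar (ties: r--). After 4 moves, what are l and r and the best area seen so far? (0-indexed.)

l=0, r=6, best area=63

[0,10] min(16,5)*10=50 best=50 * → r--
[0,9] min(16,7)*9=63 best=63 * → r--
[0,8] min(16,2)*8=16 best=63 → r--
[0,7] min(16,4)*7=28 best=63 → r--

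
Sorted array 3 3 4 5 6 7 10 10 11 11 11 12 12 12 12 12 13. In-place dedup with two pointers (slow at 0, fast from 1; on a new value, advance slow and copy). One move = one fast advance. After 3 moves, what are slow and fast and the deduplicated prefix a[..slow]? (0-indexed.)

(s=0,f=1) a[fast]=3=a[slow] dup → fast++
(s=0,f=2) a[fast]=4≠a[slow]=3 write a[1]=4 → slow++,fast++
(s=1,f=3) a[fast]=5≠a[slow]=4 write a[2]=5 → slow++,fast++

slow=2, fast=4, prefix=[3, 4, 5]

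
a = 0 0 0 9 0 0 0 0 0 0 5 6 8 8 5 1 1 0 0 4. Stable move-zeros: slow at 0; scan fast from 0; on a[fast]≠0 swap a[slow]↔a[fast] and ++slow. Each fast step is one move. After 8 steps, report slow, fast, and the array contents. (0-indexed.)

slow=1, fast=8, a=[9, 0, 0, 0, 0, 0, 0, 0, 0, 0, 5, 6, 8, 8, 5, 1, 1, 0, 0, 4]

slow=0 fast=0: a[fast]=0, fast++
slow=0 fast=1: a[fast]=0, fast++
slow=0 fast=2: a[fast]=0, fast++
slow=0 fast=3: a[fast]=9≠0 swap→a[0]=9, slow++,fast++
slow=1 fast=4: a[fast]=0, fast++
slow=1 fast=5: a[fast]=0, fast++
slow=1 fast=6: a[fast]=0, fast++
slow=1 fast=7: a[fast]=0, fast++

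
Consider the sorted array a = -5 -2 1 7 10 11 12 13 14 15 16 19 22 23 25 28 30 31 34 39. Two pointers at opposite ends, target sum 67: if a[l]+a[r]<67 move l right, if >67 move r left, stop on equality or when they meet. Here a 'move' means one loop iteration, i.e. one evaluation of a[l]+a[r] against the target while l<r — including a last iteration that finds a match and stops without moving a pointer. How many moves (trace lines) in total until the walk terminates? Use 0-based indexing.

16 moves

[0,19] -5+39=34 <67 → l++
[1,19] -2+39=37 <67 → l++
[2,19] 1+39=40 <67 → l++
[3,19] 7+39=46 <67 → l++
[4,19] 10+39=49 <67 → l++
[5,19] 11+39=50 <67 → l++
[6,19] 12+39=51 <67 → l++
[7,19] 13+39=52 <67 → l++
[8,19] 14+39=53 <67 → l++
[9,19] 15+39=54 <67 → l++
[10,19] 16+39=55 <67 → l++
[11,19] 19+39=58 <67 → l++
[12,19] 22+39=61 <67 → l++
[13,19] 23+39=62 <67 → l++
[14,19] 25+39=64 <67 → l++
[15,19] 28+39=67 → found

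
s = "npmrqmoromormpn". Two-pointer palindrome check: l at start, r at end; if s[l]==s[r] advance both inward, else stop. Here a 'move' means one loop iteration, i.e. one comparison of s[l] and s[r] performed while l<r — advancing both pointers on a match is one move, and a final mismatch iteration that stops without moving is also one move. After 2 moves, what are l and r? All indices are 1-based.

[1,15] 'n'=='n' → l++,r--
[2,14] 'p'=='p' → l++,r--

l=3, r=13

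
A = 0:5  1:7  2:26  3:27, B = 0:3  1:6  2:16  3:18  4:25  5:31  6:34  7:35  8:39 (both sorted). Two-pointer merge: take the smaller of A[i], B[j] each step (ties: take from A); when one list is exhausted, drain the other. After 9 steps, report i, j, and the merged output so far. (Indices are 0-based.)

i=4, j=5, merged so far=[3, 5, 6, 7, 16, 18, 25, 26, 27]

i=0 j=0: A[i]=5>B[j]=3 take 3, j++
i=0 j=1: A[i]=5<=B[j]=6 take 5, i++
i=1 j=1: A[i]=7>B[j]=6 take 6, j++
i=1 j=2: A[i]=7<=B[j]=16 take 7, i++
i=2 j=2: A[i]=26>B[j]=16 take 16, j++
i=2 j=3: A[i]=26>B[j]=18 take 18, j++
i=2 j=4: A[i]=26>B[j]=25 take 25, j++
i=2 j=5: A[i]=26<=B[j]=31 take 26, i++
i=3 j=5: A[i]=27<=B[j]=31 take 27, i++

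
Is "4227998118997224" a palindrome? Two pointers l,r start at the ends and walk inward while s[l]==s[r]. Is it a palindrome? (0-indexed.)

palindrome

[0,15] '4'=='4' → l++,r--
[1,14] '2'=='2' → l++,r--
[2,13] '2'=='2' → l++,r--
[3,12] '7'=='7' → l++,r--
[4,11] '9'=='9' → l++,r--
[5,10] '9'=='9' → l++,r--
[6,9] '8'=='8' → l++,r--
[7,8] '1'=='1' → l++,r--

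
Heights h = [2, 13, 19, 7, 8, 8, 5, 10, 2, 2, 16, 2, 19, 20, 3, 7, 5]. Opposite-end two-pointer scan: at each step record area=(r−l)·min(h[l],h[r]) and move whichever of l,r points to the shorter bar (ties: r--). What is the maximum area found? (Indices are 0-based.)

[0,16] min(2,5)*16=32 best=32 * → l++
[1,16] min(13,5)*15=75 best=75 * → r--
[1,15] min(13,7)*14=98 best=98 * → r--
[1,14] min(13,3)*13=39 best=98 → r--
[1,13] min(13,20)*12=156 best=156 * → l++
[2,13] min(19,20)*11=209 best=209 * → l++
[3,13] min(7,20)*10=70 best=209 → l++
[4,13] min(8,20)*9=72 best=209 → l++
[5,13] min(8,20)*8=64 best=209 → l++
[6,13] min(5,20)*7=35 best=209 → l++
[7,13] min(10,20)*6=60 best=209 → l++
[8,13] min(2,20)*5=10 best=209 → l++
[9,13] min(2,20)*4=8 best=209 → l++
[10,13] min(16,20)*3=48 best=209 → l++
[11,13] min(2,20)*2=4 best=209 → l++
[12,13] min(19,20)*1=19 best=209 → l++

max area = 209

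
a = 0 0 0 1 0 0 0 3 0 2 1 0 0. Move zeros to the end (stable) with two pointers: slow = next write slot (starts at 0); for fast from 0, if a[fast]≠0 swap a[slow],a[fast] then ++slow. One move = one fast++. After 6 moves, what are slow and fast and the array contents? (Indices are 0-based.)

slow=0 fast=0: a[fast]=0, fast++
slow=0 fast=1: a[fast]=0, fast++
slow=0 fast=2: a[fast]=0, fast++
slow=0 fast=3: a[fast]=1≠0 swap→a[0]=1, slow++,fast++
slow=1 fast=4: a[fast]=0, fast++
slow=1 fast=5: a[fast]=0, fast++

slow=1, fast=6, a=[1, 0, 0, 0, 0, 0, 0, 3, 0, 2, 1, 0, 0]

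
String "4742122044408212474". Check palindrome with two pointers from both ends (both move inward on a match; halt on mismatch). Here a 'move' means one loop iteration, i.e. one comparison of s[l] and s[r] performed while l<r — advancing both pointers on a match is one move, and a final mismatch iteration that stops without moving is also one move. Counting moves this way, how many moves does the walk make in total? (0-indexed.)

7 moves

[0,18] '4'=='4' → l++,r--
[1,17] '7'=='7' → l++,r--
[2,16] '4'=='4' → l++,r--
[3,15] '2'=='2' → l++,r--
[4,14] '1'=='1' → l++,r--
[5,13] '2'=='2' → l++,r--
[6,12] '2'!='8' → stop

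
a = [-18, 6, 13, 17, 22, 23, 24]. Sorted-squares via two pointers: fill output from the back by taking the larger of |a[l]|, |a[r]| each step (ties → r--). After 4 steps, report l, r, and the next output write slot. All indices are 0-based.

l=1, r=3, next write slot=2

[0,6] |-18|<=|24| out[6]=576 → r--
[0,5] |-18|<=|23| out[5]=529 → r--
[0,4] |-18|<=|22| out[4]=484 → r--
[0,3] |-18|>|17| out[3]=324 → l++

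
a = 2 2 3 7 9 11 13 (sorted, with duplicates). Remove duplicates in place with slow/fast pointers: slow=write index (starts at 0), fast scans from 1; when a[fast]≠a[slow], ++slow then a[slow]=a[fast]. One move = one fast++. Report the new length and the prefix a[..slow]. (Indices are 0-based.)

length 6; prefix = [2, 3, 7, 9, 11, 13]

(s=0,f=1) a[fast]=2=a[slow] dup → fast++
(s=0,f=2) a[fast]=3≠a[slow]=2 write a[1]=3 → slow++,fast++
(s=1,f=3) a[fast]=7≠a[slow]=3 write a[2]=7 → slow++,fast++
(s=2,f=4) a[fast]=9≠a[slow]=7 write a[3]=9 → slow++,fast++
(s=3,f=5) a[fast]=11≠a[slow]=9 write a[4]=11 → slow++,fast++
(s=4,f=6) a[fast]=13≠a[slow]=11 write a[5]=13 → slow++,fast++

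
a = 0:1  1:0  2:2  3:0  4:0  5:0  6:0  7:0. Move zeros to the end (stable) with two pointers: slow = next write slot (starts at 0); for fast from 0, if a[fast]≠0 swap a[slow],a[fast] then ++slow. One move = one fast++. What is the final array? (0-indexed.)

[1, 2, 0, 0, 0, 0, 0, 0]

(s=0,f=0) a[fast]=1≠0 swap→a[0]=1 → slow++,fast++
(s=1,f=1) a[fast]=0 → fast++
(s=1,f=2) a[fast]=2≠0 swap→a[1]=2 → slow++,fast++
(s=2,f=3) a[fast]=0 → fast++
(s=2,f=4) a[fast]=0 → fast++
(s=2,f=5) a[fast]=0 → fast++
(s=2,f=6) a[fast]=0 → fast++
(s=2,f=7) a[fast]=0 → fast++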